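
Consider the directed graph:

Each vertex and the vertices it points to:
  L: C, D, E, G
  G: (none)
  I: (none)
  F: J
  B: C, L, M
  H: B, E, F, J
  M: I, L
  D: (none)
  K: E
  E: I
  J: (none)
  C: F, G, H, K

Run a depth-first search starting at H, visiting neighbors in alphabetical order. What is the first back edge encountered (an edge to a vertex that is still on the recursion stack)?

C->H

DFS from H (visiting neighbors in alphabetical order); mark gray on enter, black on exit:
H gray
  B gray
    C gray
      F gray
        J gray
        J black
      F black
      G gray
      G black
      C→H: H is gray → back edge
First back edge: C → H.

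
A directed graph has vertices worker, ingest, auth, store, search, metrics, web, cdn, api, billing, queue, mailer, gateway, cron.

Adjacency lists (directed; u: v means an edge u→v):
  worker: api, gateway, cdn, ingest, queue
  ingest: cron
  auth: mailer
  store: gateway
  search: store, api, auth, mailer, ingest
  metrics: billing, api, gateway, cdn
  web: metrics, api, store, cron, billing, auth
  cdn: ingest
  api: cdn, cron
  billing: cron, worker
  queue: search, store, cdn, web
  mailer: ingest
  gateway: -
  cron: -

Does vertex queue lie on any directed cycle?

queue is on a cycle iff queue can reach itself via ≥1 edge.
queue → web → billing → worker → queue — yes.

Yes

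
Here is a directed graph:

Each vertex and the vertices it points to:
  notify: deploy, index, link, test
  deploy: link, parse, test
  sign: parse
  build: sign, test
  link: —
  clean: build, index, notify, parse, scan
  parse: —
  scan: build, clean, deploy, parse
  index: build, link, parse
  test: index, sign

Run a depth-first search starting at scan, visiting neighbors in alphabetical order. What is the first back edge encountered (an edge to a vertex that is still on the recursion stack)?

index->build

DFS from scan (visiting neighbors in alphabetical order); mark gray on enter, black on exit:
scan gray
  build gray
    sign gray
      parse gray
      parse black
    sign black
    test gray
      index gray
        index→build: build is gray → back edge
First back edge: index → build.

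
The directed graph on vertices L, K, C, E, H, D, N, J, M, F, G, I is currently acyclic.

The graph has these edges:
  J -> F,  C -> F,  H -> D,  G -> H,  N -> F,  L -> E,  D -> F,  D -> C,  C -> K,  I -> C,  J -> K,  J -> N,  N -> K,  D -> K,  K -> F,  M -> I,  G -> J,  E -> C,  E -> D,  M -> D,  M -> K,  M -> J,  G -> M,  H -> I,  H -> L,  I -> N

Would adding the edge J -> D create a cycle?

Adding J→D creates a cycle iff D can already reach J.
Explore from D: no path reaches J. The graph stays acyclic.

No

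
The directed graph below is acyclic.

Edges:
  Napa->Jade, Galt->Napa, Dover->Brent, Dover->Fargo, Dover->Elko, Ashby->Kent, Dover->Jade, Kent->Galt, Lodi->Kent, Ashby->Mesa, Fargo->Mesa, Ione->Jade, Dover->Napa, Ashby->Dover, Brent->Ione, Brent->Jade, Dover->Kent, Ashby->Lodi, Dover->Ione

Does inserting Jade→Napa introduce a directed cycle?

Yes

Adding Jade→Napa creates a cycle iff Napa can already reach Jade.
Path from Napa: Napa → Jade.
So Napa → … → Jade → Napa is a cycle.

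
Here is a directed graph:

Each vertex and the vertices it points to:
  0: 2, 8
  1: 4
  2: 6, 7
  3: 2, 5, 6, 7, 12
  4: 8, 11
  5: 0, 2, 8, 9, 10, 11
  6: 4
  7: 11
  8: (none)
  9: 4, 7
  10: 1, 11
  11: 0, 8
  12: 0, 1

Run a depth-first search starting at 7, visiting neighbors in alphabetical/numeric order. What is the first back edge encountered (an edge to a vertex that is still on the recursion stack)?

DFS from 7 (visiting neighbors in alphabetical/numeric order); mark gray on enter, black on exit:
7 gray
  11 gray
    0 gray
      2 gray
        6 gray
          4 gray
            8 gray
            8 black
            4→11: 11 is gray → back edge
First back edge: 4 → 11.

4→11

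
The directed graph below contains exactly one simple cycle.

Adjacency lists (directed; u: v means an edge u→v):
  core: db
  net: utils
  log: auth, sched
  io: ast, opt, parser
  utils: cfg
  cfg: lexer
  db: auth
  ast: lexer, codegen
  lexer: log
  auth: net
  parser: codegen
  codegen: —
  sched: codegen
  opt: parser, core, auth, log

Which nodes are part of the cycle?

cfg, log, net, auth, lexer, utils

DFS with gray/black marking from log:
log gray
  auth gray
    net gray
      utils gray
        cfg gray
          lexer gray
            lexer→log: log is gray → back edge
Back edge closes the cycle log → auth → net → utils → cfg → lexer → log; its vertices are {cfg, log, net, auth, lexer, utils}.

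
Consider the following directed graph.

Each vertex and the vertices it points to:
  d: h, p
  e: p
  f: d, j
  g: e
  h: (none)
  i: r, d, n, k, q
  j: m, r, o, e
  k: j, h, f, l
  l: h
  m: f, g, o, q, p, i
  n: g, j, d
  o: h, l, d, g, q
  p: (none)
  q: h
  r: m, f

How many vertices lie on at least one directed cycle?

7

A vertex is on a directed cycle iff it belongs to a strongly connected component of size ≥ 2 (or has a self-loop).
The vertices on cycles are {f, i, j, k, m, n, r} — 7 in total.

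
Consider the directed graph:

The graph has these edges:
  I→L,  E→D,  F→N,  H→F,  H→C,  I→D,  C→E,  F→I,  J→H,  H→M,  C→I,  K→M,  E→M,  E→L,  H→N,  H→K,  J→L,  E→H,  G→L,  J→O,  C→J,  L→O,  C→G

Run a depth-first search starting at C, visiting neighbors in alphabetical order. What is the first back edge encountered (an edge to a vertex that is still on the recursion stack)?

H->C

DFS from C (visiting neighbors in alphabetical order); mark gray on enter, black on exit:
C gray
  E gray
    D gray
    D black
    H gray
      H→C: C is gray → back edge
First back edge: H → C.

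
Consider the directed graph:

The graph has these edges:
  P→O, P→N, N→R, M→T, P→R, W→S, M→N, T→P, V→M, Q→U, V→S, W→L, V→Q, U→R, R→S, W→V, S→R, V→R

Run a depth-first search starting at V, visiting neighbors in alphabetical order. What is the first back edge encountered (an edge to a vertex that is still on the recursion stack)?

DFS from V (visiting neighbors in alphabetical order); mark gray on enter, black on exit:
V gray
  M gray
    N gray
      R gray
        S gray
          S→R: R is gray → back edge
First back edge: S → R.

S->R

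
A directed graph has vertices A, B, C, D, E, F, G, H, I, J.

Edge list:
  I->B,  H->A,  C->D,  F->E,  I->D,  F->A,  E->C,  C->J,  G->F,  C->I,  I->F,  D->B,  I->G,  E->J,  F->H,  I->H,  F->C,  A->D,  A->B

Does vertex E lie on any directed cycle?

Yes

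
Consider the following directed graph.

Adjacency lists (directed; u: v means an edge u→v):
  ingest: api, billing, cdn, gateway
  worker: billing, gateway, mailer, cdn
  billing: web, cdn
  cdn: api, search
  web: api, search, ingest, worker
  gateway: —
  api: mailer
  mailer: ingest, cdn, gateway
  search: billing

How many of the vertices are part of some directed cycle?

A vertex is on a directed cycle iff it belongs to a strongly connected component of size ≥ 2 (or has a self-loop).
The vertices on cycles are {api, cdn, web, ingest, mailer, search, worker, billing} — 8 in total.

8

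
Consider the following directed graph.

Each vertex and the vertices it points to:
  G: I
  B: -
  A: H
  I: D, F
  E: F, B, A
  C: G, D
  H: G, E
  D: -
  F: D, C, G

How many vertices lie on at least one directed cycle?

7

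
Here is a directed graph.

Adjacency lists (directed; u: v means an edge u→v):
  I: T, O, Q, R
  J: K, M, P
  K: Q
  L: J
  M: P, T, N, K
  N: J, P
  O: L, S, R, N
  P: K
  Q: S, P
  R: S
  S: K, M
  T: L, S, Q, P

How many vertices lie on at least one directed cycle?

9

A vertex is on a directed cycle iff it belongs to a strongly connected component of size ≥ 2 (or has a self-loop).
The vertices on cycles are {J, K, L, M, N, P, Q, S, T} — 9 in total.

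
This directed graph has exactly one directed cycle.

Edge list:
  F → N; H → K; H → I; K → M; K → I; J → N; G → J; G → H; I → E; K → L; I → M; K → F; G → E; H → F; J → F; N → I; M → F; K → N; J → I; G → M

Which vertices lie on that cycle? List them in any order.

F, I, M, N

DFS with gray/black marking from N:
N gray
  I gray
    M gray
      F gray
        F→N: N is gray → back edge
Back edge closes the cycle N → I → M → F → N; its vertices are {F, I, M, N}.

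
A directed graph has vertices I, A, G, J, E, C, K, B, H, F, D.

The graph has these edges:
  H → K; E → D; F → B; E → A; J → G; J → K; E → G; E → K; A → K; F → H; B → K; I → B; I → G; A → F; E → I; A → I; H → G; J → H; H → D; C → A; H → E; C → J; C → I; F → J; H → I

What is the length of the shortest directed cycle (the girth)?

4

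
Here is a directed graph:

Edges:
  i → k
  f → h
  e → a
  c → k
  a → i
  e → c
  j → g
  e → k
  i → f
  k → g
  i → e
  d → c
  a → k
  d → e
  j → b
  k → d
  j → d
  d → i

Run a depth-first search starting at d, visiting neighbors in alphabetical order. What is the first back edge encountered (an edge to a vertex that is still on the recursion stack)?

k->d

DFS from d (visiting neighbors in alphabetical order); mark gray on enter, black on exit:
d gray
  c gray
    k gray
      k→d: d is gray → back edge
First back edge: k → d.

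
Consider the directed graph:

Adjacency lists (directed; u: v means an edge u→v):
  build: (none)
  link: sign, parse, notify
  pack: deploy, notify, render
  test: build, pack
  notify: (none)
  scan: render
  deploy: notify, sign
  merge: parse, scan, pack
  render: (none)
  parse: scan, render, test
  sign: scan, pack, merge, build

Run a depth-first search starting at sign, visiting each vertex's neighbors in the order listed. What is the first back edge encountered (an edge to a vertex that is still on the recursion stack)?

DFS from sign (visiting each vertex's neighbors in the order listed); mark gray on enter, black on exit:
sign gray
  scan gray
    render gray
    render black
  scan black
  pack gray
    deploy gray
      notify gray
      notify black
      deploy→sign: sign is gray → back edge
First back edge: deploy → sign.

deploy->sign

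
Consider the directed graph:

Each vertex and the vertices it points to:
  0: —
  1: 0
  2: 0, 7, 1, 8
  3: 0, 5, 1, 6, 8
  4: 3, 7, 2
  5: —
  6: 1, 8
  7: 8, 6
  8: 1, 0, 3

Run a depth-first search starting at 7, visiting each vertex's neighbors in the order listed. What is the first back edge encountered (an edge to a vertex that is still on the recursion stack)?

DFS from 7 (visiting each vertex's neighbors in the order listed); mark gray on enter, black on exit:
7 gray
  8 gray
    1 gray
      0 gray
      0 black
    1 black
    8→0: 0 black — skip
    3 gray
      3→0: 0 black — skip
      5 gray
      5 black
      3→1: 1 black — skip
      6 gray
        6→1: 1 black — skip
        6→8: 8 is gray → back edge
First back edge: 6 → 8.

6->8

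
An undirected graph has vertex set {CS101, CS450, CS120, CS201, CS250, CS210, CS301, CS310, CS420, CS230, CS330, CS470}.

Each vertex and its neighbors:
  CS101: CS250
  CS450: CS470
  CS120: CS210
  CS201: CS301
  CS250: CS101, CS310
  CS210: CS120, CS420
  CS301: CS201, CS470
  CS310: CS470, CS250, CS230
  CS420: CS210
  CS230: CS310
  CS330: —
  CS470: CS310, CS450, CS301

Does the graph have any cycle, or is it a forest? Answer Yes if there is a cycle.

DFS, tracking each vertex's parent; an edge to a visited non-parent vertex closes a cycle.
Start from CS310:
visit CS310 (parent –)
  visit CS470 (parent CS310)
    CS470–CS310: parent, skip
    visit CS450 (parent CS470)
      CS450–CS470: parent, skip
    visit CS301 (parent CS470)
      visit CS201 (parent CS301)
        CS201–CS301: parent, skip
      CS301–CS470: parent, skip
  visit CS250 (parent CS310)
    visit CS101 (parent CS250)
      CS101–CS250: parent, skip
    CS250–CS310: parent, skip
  visit CS230 (parent CS310)
    CS230–CS310: parent, skip
visit CS120 (parent –)
  visit CS210 (parent CS120)
    CS210–CS120: parent, skip
    visit CS420 (parent CS210)
      CS420–CS210: parent, skip
visit CS330 (parent –)
No non-parent visited neighbor found — the graph is a forest.

No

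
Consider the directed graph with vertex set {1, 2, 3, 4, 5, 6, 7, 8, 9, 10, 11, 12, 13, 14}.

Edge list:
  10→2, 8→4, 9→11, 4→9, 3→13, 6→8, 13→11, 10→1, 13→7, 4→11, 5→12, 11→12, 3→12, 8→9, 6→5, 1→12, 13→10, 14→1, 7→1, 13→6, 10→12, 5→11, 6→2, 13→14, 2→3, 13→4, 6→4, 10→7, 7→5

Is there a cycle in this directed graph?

Yes

DFS with white/gray/black marking, starting from 14:
14 gray
  1 gray
    12 gray
    12 black
  1 black
14 black
2 gray
  3 gray
    13 gray
      4 gray
        9 gray
          11 gray
            11→12: 12 black — skip
          11 black
        9 black
        4→11: 11 black — skip
      4 black
      6 gray
        6→2: 2 is gray → back edge
Back edge found, so a cycle exists: 2 → 3 → 13 → 6 → 2.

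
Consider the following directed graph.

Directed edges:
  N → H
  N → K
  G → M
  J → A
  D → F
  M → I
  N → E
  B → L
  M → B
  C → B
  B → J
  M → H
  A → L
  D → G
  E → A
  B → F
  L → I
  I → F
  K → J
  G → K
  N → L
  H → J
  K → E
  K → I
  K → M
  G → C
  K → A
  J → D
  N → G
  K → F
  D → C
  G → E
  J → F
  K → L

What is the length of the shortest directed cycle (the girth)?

4

For each vertex v, BFS finds the shortest path from v back to v.
The shortest such closed walk is G → K → J → D → G, length 4.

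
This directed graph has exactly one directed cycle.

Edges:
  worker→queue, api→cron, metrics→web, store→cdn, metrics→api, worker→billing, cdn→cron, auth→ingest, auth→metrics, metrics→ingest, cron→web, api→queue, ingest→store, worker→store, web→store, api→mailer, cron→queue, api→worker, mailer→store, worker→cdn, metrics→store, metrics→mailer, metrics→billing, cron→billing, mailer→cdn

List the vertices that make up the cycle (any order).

DFS with gray/black marking from cdn:
cdn gray
  cron gray
    web gray
      store gray
        store→cdn: cdn is gray → back edge
Back edge closes the cycle cdn → cron → web → store → cdn; its vertices are {cdn, web, cron, store}.

cdn, web, cron, store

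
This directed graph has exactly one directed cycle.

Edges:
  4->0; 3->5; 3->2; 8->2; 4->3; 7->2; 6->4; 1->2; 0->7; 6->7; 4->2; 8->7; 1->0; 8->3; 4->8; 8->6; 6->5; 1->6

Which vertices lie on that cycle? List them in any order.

4, 6, 8

DFS with gray/black marking from 6:
6 gray
  4 gray
    8 gray
      3 gray
        5 gray
        5 black
        2 gray
        2 black
      3 black
      7 gray
        7→2: 2 black — skip
      7 black
      8→2: 2 black — skip
      8→6: 6 is gray → back edge
Back edge closes the cycle 6 → 4 → 8 → 6; its vertices are {4, 6, 8}.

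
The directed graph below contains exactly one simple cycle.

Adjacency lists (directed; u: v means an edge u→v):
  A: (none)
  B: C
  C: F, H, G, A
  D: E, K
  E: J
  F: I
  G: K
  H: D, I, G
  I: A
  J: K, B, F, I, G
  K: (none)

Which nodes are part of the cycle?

DFS with gray/black marking from J:
J gray
  K gray
  K black
  B gray
    C gray
      F gray
        I gray
          A gray
          A black
        I black
      F black
      H gray
        D gray
          E gray
            E→J: J is gray → back edge
Back edge closes the cycle J → B → C → H → D → E → J; its vertices are {B, C, D, E, H, J}.

B, C, D, E, H, J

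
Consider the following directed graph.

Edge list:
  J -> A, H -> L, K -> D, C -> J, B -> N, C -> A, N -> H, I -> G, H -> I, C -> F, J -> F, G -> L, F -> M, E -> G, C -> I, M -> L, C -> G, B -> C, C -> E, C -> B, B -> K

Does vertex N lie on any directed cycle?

No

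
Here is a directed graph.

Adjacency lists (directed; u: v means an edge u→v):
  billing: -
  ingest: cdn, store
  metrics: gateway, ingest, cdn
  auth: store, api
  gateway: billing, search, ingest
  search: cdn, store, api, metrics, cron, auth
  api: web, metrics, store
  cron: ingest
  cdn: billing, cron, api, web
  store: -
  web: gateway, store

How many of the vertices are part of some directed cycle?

9

A vertex is on a directed cycle iff it belongs to a strongly connected component of size ≥ 2 (or has a self-loop).
The vertices on cycles are {api, cdn, web, auth, cron, ingest, search, gateway, metrics} — 9 in total.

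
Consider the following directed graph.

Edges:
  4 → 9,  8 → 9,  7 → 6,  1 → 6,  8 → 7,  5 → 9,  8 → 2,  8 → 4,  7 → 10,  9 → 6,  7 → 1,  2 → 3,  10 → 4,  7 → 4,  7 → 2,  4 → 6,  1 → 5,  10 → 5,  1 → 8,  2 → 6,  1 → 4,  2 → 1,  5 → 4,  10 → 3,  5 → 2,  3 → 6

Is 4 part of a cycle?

No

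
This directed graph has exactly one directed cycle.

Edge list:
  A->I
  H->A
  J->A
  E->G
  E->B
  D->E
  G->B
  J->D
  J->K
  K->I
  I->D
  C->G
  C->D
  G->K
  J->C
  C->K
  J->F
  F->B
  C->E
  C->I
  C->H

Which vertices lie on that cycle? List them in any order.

DFS with gray/black marking from D:
D gray
  E gray
    G gray
      K gray
        I gray
          I→D: D is gray → back edge
Back edge closes the cycle D → E → G → K → I → D; its vertices are {D, E, G, I, K}.

D, E, G, I, K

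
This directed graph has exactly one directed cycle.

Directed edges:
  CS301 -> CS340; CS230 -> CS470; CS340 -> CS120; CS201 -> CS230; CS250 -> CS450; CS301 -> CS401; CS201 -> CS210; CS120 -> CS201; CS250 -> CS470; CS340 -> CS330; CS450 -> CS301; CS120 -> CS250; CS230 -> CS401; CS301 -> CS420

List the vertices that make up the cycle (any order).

CS120, CS250, CS301, CS340, CS450

DFS with gray/black marking from CS301:
CS301 gray
  CS401 gray
  CS401 black
  CS420 gray
  CS420 black
  CS340 gray
    CS330 gray
    CS330 black
    CS120 gray
      CS250 gray
        CS450 gray
          CS450→CS301: CS301 is gray → back edge
Back edge closes the cycle CS301 → CS340 → CS120 → CS250 → CS450 → CS301; its vertices are {CS120, CS250, CS301, CS340, CS450}.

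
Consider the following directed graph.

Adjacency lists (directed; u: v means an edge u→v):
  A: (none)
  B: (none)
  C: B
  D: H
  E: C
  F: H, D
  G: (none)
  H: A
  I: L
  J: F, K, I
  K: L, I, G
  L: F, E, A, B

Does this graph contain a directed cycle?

No

DFS with white/gray/black marking, starting from D:
D gray
  H gray
    A gray
    A black
  H black
D black
B gray
B black
C gray
  C→B: B black — skip
C black
E gray
  E→C: C black — skip
E black
F gray
  F→H: H black — skip
  F→D: D black — skip
F black
G gray
G black
I gray
  L gray
    L→F: F black — skip
    L→E: E black — skip
    L→A: A black — skip
    L→B: B black — skip
  L black
I black
J gray
  J→F: F black — skip
  K gray
    K→L: L black — skip
    K→I: I black — skip
    K→G: G black — skip
  K black
  J→I: I black — skip
J black
Every edge goes to a white or black vertex — no back edge, so the graph is acyclic.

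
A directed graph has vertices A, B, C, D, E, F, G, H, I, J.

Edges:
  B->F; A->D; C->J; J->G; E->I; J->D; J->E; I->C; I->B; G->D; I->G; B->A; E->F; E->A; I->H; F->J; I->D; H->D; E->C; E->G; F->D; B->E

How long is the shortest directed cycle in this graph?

3

For each vertex v, BFS finds the shortest path from v back to v.
The shortest such closed walk is B → E → I → B, length 3.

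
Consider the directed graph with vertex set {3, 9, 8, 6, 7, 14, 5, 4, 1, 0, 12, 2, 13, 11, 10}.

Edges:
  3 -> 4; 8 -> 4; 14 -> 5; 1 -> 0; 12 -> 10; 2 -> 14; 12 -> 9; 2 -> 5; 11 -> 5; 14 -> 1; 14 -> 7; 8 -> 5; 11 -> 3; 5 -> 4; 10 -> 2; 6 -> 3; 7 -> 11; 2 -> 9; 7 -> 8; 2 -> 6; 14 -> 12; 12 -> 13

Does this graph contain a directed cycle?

Yes

DFS with white/gray/black marking, starting from 1:
1 gray
  0 gray
  0 black
1 black
3 gray
  4 gray
  4 black
3 black
9 gray
9 black
8 gray
  5 gray
    5→4: 4 black — skip
  5 black
  8→4: 4 black — skip
8 black
6 gray
  6→3: 3 black — skip
6 black
7 gray
  7→8: 8 black — skip
  11 gray
    11→5: 5 black — skip
    11→3: 3 black — skip
  11 black
7 black
14 gray
  14→1: 1 black — skip
  14→5: 5 black — skip
  14→7: 7 black — skip
  12 gray
    13 gray
    13 black
    12→9: 9 black — skip
    10 gray
      2 gray
        2→6: 6 black — skip
        2→9: 9 black — skip
        2→5: 5 black — skip
        2→14: 14 is gray → back edge
Back edge found, so a cycle exists: 14 → 12 → 10 → 2 → 14.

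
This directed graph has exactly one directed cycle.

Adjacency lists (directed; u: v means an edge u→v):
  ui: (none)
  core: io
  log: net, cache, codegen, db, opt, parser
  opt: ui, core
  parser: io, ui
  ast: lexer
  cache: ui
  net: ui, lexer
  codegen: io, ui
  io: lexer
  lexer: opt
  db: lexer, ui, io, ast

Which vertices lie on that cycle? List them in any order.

DFS with gray/black marking from opt:
opt gray
  ui gray
  ui black
  core gray
    io gray
      lexer gray
        lexer→opt: opt is gray → back edge
Back edge closes the cycle opt → core → io → lexer → opt; its vertices are {io, opt, core, lexer}.

io, opt, core, lexer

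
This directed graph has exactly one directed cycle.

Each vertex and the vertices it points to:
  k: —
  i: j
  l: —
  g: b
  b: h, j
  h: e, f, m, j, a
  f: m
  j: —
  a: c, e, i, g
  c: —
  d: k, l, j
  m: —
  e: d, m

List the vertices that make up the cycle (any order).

DFS with gray/black marking from h:
h gray
  e gray
    d gray
      k gray
      k black
      l gray
      l black
      j gray
      j black
    d black
    m gray
    m black
  e black
  f gray
    f→m: m black — skip
  f black
  h→m: m black — skip
  h→j: j black — skip
  a gray
    c gray
    c black
    a→e: e black — skip
    i gray
      i→j: j black — skip
    i black
    g gray
      b gray
        b→h: h is gray → back edge
Back edge closes the cycle h → a → g → b → h; its vertices are {a, b, g, h}.

a, b, g, h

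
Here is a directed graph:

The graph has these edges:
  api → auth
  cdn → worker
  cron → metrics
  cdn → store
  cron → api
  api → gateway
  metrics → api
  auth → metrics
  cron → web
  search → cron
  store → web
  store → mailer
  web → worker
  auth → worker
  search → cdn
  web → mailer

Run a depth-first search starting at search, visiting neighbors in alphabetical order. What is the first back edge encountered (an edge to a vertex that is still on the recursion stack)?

metrics->api

DFS from search (visiting neighbors in alphabetical order); mark gray on enter, black on exit:
search gray
  cdn gray
    store gray
      mailer gray
      mailer black
      web gray
        web→mailer: mailer black — skip
        worker gray
        worker black
      web black
    store black
    cdn→worker: worker black — skip
  cdn black
  cron gray
    api gray
      auth gray
        metrics gray
          metrics→api: api is gray → back edge
First back edge: metrics → api.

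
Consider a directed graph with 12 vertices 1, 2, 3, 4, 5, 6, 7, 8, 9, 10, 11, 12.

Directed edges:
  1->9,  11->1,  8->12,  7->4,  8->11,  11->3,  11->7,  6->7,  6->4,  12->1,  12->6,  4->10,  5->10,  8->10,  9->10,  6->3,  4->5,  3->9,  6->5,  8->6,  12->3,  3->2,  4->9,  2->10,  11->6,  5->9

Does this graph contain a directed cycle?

No

DFS with white/gray/black marking, starting from 5:
5 gray
  9 gray
    10 gray
    10 black
  9 black
  5→10: 10 black — skip
5 black
1 gray
  1→9: 9 black — skip
1 black
2 gray
  2→10: 10 black — skip
2 black
3 gray
  3→9: 9 black — skip
  3→2: 2 black — skip
3 black
4 gray
  4→10: 10 black — skip
  4→5: 5 black — skip
  4→9: 9 black — skip
4 black
6 gray
  6→5: 5 black — skip
  7 gray
    7→4: 4 black — skip
  7 black
  6→3: 3 black — skip
  6→4: 4 black — skip
6 black
8 gray
  11 gray
    11→6: 6 black — skip
    11→7: 7 black — skip
    11→1: 1 black — skip
    11→3: 3 black — skip
  11 black
  8→10: 10 black — skip
  12 gray
    12→6: 6 black — skip
    12→1: 1 black — skip
    12→3: 3 black — skip
  12 black
  8→6: 6 black — skip
8 black
Every edge goes to a white or black vertex — no back edge, so the graph is acyclic.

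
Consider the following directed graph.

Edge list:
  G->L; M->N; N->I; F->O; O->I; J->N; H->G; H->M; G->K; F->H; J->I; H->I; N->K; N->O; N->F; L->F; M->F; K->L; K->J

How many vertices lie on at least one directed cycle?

8

A vertex is on a directed cycle iff it belongs to a strongly connected component of size ≥ 2 (or has a self-loop).
The vertices on cycles are {F, G, H, J, K, L, M, N} — 8 in total.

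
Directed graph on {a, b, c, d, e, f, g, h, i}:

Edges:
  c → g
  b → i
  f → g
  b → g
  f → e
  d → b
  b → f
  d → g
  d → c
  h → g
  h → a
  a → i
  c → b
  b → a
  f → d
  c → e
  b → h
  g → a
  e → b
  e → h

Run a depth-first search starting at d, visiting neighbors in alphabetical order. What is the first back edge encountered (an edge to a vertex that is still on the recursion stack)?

f→d

DFS from d (visiting neighbors in alphabetical order); mark gray on enter, black on exit:
d gray
  b gray
    a gray
      i gray
      i black
    a black
    f gray
      f→d: d is gray → back edge
First back edge: f → d.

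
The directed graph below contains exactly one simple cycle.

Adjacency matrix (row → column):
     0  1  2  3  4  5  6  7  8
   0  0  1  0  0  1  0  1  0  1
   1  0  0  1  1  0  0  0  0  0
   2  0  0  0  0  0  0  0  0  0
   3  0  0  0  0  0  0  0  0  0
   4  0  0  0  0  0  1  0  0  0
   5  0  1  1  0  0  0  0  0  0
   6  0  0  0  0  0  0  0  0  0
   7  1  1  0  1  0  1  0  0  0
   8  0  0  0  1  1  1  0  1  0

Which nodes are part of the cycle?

DFS with gray/black marking from 7:
7 gray
  3 gray
  3 black
  1 gray
    1→3: 3 black — skip
    2 gray
    2 black
  1 black
  5 gray
    5→2: 2 black — skip
    5→1: 1 black — skip
  5 black
  0 gray
    0→1: 1 black — skip
    4 gray
      4→5: 5 black — skip
    4 black
    8 gray
      8→7: 7 is gray → back edge
Back edge closes the cycle 7 → 0 → 8 → 7; its vertices are {0, 7, 8}.

0, 7, 8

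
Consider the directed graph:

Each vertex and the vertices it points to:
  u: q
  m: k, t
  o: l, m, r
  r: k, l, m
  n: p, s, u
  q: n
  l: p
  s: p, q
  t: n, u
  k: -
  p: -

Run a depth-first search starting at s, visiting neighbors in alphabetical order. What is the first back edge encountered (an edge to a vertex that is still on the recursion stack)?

n->s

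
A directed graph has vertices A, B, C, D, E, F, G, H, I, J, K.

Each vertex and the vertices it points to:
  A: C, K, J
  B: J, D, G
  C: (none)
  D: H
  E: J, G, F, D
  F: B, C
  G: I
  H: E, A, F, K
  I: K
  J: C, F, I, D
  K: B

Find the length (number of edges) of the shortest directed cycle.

For each vertex v, BFS finds the shortest path from v back to v.
The shortest such closed walk is H → E → D → H, length 3.

3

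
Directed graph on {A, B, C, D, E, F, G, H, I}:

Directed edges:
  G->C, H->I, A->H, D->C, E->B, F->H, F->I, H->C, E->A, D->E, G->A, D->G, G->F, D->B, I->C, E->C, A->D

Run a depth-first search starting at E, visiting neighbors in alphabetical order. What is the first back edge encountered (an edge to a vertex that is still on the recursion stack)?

D→E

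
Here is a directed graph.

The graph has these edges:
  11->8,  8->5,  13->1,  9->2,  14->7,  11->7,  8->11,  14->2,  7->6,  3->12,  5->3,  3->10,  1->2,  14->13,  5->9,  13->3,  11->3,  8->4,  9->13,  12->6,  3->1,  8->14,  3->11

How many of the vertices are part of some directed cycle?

7

A vertex is on a directed cycle iff it belongs to a strongly connected component of size ≥ 2 (or has a self-loop).
The vertices on cycles are {3, 5, 8, 9, 11, 13, 14} — 7 in total.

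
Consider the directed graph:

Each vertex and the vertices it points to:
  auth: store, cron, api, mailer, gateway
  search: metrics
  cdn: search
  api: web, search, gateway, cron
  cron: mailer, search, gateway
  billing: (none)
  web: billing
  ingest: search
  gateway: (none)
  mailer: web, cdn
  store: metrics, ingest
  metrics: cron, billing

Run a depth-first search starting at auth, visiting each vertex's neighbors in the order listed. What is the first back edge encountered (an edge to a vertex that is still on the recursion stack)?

search→metrics

DFS from auth (visiting each vertex's neighbors in the order listed); mark gray on enter, black on exit:
auth gray
  store gray
    metrics gray
      cron gray
        mailer gray
          web gray
            billing gray
            billing black
          web black
          cdn gray
            search gray
              search→metrics: metrics is gray → back edge
First back edge: search → metrics.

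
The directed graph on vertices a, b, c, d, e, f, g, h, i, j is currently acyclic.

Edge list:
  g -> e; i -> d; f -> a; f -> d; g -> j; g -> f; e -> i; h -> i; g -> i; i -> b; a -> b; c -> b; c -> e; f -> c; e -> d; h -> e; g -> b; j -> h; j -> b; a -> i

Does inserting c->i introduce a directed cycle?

No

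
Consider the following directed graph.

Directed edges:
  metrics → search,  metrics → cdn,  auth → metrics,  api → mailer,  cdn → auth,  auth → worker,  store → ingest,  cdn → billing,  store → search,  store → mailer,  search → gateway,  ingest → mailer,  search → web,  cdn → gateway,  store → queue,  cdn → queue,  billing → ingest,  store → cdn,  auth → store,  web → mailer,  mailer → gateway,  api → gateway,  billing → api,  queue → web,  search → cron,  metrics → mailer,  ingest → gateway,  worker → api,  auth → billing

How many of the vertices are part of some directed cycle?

4

A vertex is on a directed cycle iff it belongs to a strongly connected component of size ≥ 2 (or has a self-loop).
The vertices on cycles are {cdn, auth, store, metrics} — 4 in total.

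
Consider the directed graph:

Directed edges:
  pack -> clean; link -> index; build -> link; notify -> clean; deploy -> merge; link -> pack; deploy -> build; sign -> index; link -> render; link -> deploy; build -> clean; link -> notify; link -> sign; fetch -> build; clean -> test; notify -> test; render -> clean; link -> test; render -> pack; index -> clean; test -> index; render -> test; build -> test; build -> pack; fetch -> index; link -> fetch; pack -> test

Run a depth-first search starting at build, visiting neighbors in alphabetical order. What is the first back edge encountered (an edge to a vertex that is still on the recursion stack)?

index->clean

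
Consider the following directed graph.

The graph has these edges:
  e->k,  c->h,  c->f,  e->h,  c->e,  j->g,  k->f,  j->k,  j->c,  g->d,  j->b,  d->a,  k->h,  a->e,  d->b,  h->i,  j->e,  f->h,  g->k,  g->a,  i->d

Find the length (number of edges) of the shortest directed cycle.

5

For each vertex v, BFS finds the shortest path from v back to v.
The shortest such closed walk is d → a → e → h → i → d, length 5.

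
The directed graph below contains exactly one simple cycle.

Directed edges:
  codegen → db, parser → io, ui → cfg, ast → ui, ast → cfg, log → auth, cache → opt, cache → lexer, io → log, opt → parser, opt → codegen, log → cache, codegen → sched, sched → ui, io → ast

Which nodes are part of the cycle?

io, log, opt, cache, parser

DFS with gray/black marking from log:
log gray
  auth gray
  auth black
  cache gray
    opt gray
      codegen gray
        db gray
        db black
        sched gray
          ui gray
            cfg gray
            cfg black
          ui black
        sched black
      codegen black
      parser gray
        io gray
          io→log: log is gray → back edge
Back edge closes the cycle log → cache → opt → parser → io → log; its vertices are {io, log, opt, cache, parser}.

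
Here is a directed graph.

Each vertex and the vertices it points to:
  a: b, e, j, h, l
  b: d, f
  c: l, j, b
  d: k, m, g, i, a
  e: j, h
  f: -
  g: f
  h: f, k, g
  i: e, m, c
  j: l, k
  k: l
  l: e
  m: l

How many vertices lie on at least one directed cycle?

A vertex is on a directed cycle iff it belongs to a strongly connected component of size ≥ 2 (or has a self-loop).
The vertices on cycles are {a, b, c, d, e, h, i, j, k, l} — 10 in total.

10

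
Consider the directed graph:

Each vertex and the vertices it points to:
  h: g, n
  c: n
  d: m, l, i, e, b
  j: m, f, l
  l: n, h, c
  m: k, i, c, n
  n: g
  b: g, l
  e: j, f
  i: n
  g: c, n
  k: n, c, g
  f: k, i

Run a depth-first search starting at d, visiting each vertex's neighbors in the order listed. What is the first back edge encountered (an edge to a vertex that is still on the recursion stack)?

DFS from d (visiting each vertex's neighbors in the order listed); mark gray on enter, black on exit:
d gray
  m gray
    k gray
      n gray
        g gray
          c gray
            c→n: n is gray → back edge
First back edge: c → n.

c->n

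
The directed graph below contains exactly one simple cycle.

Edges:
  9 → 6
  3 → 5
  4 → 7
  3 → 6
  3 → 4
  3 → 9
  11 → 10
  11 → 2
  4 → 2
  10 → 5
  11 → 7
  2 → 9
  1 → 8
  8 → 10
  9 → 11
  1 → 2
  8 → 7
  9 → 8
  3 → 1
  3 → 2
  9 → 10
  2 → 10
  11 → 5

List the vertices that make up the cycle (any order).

2, 9, 11

DFS with gray/black marking from 9:
9 gray
  8 gray
    10 gray
      5 gray
      5 black
    10 black
    7 gray
    7 black
  8 black
  6 gray
  6 black
  11 gray
    11→10: 10 black — skip
    11→7: 7 black — skip
    11→5: 5 black — skip
    2 gray
      2→9: 9 is gray → back edge
Back edge closes the cycle 9 → 11 → 2 → 9; its vertices are {2, 9, 11}.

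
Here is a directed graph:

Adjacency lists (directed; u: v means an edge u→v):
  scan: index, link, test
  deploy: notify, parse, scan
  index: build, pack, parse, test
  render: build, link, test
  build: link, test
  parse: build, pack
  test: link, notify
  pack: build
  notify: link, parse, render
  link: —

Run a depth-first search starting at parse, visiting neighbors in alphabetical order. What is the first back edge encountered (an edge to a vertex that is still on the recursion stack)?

notify→parse

DFS from parse (visiting neighbors in alphabetical order); mark gray on enter, black on exit:
parse gray
  build gray
    link gray
    link black
    test gray
      test→link: link black — skip
      notify gray
        notify→link: link black — skip
        notify→parse: parse is gray → back edge
First back edge: notify → parse.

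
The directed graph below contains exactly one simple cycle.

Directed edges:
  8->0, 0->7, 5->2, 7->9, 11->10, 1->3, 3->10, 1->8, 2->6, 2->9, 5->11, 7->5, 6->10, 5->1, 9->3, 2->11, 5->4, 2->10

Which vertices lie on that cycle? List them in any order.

0, 1, 5, 7, 8

DFS with gray/black marking from 7:
7 gray
  5 gray
    2 gray
      10 gray
      10 black
      9 gray
        3 gray
          3→10: 10 black — skip
        3 black
      9 black
      6 gray
        6→10: 10 black — skip
      6 black
      11 gray
        11→10: 10 black — skip
      11 black
    2 black
    1 gray
      1→3: 3 black — skip
      8 gray
        0 gray
          0→7: 7 is gray → back edge
Back edge closes the cycle 7 → 5 → 1 → 8 → 0 → 7; its vertices are {0, 1, 5, 7, 8}.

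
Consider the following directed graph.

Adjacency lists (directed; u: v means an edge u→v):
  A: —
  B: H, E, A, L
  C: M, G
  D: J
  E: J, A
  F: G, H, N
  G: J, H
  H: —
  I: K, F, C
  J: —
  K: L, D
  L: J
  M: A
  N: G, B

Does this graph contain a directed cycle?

No

DFS with white/gray/black marking, starting from H:
H gray
H black
A gray
A black
B gray
  B→H: H black — skip
  E gray
    J gray
    J black
    E→A: A black — skip
  E black
  B→A: A black — skip
  L gray
    L→J: J black — skip
  L black
B black
C gray
  M gray
    M→A: A black — skip
  M black
  G gray
    G→J: J black — skip
    G→H: H black — skip
  G black
C black
D gray
  D→J: J black — skip
D black
F gray
  F→G: G black — skip
  F→H: H black — skip
  N gray
    N→G: G black — skip
    N→B: B black — skip
  N black
F black
I gray
  K gray
    K→L: L black — skip
    K→D: D black — skip
  K black
  I→F: F black — skip
  I→C: C black — skip
I black
Every edge goes to a white or black vertex — no back edge, so the graph is acyclic.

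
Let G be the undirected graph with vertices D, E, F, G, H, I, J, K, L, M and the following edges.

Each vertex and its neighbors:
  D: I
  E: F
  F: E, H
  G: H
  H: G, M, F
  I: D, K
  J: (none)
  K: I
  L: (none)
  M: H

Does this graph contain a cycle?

DFS, tracking each vertex's parent; an edge to a visited non-parent vertex closes a cycle.
Start from L:
visit L (parent –)
visit D (parent –)
  visit I (parent D)
    I–D: parent, skip
    visit K (parent I)
      K–I: parent, skip
visit E (parent –)
  visit F (parent E)
    F–E: parent, skip
    visit H (parent F)
      visit G (parent H)
        G–H: parent, skip
      visit M (parent H)
        M–H: parent, skip
      H–F: parent, skip
visit J (parent –)
No non-parent visited neighbor found — the graph is a forest.

No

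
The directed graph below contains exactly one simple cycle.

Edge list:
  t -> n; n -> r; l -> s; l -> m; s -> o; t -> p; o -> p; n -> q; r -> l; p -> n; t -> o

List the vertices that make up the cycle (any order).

l, n, o, p, r, s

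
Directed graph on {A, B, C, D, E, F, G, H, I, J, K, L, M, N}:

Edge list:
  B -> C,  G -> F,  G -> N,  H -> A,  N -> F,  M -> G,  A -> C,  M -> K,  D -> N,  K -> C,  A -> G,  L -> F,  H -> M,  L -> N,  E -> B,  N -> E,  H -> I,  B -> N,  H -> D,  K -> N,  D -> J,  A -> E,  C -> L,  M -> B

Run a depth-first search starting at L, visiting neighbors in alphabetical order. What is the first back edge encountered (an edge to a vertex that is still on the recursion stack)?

C->L

DFS from L (visiting neighbors in alphabetical order); mark gray on enter, black on exit:
L gray
  F gray
  F black
  N gray
    E gray
      B gray
        C gray
          C→L: L is gray → back edge
First back edge: C → L.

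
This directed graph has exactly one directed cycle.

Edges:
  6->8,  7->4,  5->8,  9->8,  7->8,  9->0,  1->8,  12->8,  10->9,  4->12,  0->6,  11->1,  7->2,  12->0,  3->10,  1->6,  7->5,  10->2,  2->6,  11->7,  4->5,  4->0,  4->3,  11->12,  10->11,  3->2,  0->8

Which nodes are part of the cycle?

DFS with gray/black marking from 4:
4 gray
  0 gray
    6 gray
      8 gray
      8 black
    6 black
    0→8: 8 black — skip
  0 black
  12 gray
    12→0: 0 black — skip
    12→8: 8 black — skip
  12 black
  5 gray
    5→8: 8 black — skip
  5 black
  3 gray
    2 gray
      2→6: 6 black — skip
    2 black
    10 gray
      10→2: 2 black — skip
      9 gray
        9→8: 8 black — skip
        9→0: 0 black — skip
      9 black
      11 gray
        11→12: 12 black — skip
        7 gray
          7→8: 8 black — skip
          7→2: 2 black — skip
          7→5: 5 black — skip
          7→4: 4 is gray → back edge
Back edge closes the cycle 4 → 3 → 10 → 11 → 7 → 4; its vertices are {3, 4, 7, 10, 11}.

3, 4, 7, 10, 11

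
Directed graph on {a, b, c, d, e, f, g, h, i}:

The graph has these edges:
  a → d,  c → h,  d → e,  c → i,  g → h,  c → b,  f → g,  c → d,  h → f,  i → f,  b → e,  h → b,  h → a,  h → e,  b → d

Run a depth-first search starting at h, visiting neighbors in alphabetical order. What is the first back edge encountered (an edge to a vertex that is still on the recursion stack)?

DFS from h (visiting neighbors in alphabetical order); mark gray on enter, black on exit:
h gray
  a gray
    d gray
      e gray
      e black
    d black
  a black
  b gray
    b→d: d black — skip
    b→e: e black — skip
  b black
  h→e: e black — skip
  f gray
    g gray
      g→h: h is gray → back edge
First back edge: g → h.

g->h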